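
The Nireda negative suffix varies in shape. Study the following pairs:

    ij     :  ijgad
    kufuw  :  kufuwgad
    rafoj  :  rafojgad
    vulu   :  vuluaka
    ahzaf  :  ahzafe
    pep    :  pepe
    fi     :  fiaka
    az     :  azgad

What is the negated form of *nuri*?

The alternation tracks the final sound of the stem — -e when the stem ends in a voiceless consonant (*ahzaf*, *pep*); -gad when the stem ends in a voiced consonant (*ij*, *kufuw*, *rafoj*, *az*); -aka when the stem ends in a vowel (*vulu*, *fi*).
Since the final sound of *nuri* is /i/ (a vowel), it takes -aka, giving *nuriaka*.

nuriaka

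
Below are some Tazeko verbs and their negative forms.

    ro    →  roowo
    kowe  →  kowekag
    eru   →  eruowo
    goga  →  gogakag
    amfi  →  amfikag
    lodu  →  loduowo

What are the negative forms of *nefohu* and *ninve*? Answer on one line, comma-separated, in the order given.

nefohuowo, ninvekag

Looking at the last vowel of each stem: -owo when the last vowel of the stem is a rounded vowel (*ro*, *eru*, *lodu*); -kag when the last vowel of the stem is an unrounded vowel (*kowe*, *goga*, *amfi*).
*nefohu*: last vowel = /u/, a rounded vowel → -owo → *nefohuowo*.
*ninve* — last vowel /e/ (an unrounded vowel) → -kag → *ninvekag*.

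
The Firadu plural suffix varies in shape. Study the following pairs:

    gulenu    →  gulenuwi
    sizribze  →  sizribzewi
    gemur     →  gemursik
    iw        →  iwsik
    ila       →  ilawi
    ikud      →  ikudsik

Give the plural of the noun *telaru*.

telaruwi

The alternation tracks the final sound of the stem — -sik when the stem ends in a consonant (*gemur*, *iw*, *ikud*); -wi when the stem ends in a vowel (*gulenu*, *sizribze*, *ila*).
*telaru*: final sound = /u/, a vowel → -wi → *telaruwi*.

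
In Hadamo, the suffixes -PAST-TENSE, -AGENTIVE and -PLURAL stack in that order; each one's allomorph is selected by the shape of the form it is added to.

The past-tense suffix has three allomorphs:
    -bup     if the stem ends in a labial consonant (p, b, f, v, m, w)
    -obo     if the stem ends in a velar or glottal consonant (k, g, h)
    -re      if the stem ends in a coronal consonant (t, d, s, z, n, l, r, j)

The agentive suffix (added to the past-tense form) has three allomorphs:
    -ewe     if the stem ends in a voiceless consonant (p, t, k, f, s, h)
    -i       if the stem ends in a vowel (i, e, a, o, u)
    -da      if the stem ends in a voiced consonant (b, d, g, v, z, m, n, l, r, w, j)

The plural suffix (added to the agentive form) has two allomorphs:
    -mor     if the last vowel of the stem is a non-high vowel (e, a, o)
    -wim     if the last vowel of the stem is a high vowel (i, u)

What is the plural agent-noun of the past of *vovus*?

vovusreiwim

*vovus* — final consonant /s/ (coronal) → -re → *vovusre*.
The past-tense form *vovusre*: final sound = /e/, a vowel → -i → *vovusrei*.
The agentive form *vovusrei*: last vowel = /i/, a high vowel → -wim → *vovusreiwim*.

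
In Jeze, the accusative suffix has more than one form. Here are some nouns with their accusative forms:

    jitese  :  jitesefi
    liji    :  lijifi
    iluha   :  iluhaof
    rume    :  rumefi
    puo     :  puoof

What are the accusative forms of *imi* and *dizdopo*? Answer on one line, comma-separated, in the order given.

imifi, dizdopoof

The alternation tracks the last vowel of the stem — -fi when the last vowel of the stem is a front vowel (*jitese*, *liji*, *rume*); -of when the last vowel of the stem is a back vowel (*iluha*, *puo*).
*imi*: last vowel = /i/, a front vowel → -fi → *imifi*.
The last vowel of *dizdopo* is /o/, which is a back vowel, so the suffix is -of, giving *dizdopoof*.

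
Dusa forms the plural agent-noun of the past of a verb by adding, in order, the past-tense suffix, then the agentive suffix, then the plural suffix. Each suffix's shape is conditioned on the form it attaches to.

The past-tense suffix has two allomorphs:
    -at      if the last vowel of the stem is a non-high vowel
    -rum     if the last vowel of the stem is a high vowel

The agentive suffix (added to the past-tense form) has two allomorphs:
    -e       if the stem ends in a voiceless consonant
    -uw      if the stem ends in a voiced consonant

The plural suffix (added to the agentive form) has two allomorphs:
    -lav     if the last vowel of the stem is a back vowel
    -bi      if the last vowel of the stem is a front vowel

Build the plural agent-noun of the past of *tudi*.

tudirumuwlav

Since the last vowel of *tudi* is /i/ (a high vowel), it takes -rum, giving *tudirum*.
Since the final consonant of the past-tense form *tudirum* is /m/ (voiced), it takes -uw, giving *tudirumuw*.
The agentive form *tudirumuw*: last vowel = /u/, a back vowel → -lav → *tudirumuwlav*.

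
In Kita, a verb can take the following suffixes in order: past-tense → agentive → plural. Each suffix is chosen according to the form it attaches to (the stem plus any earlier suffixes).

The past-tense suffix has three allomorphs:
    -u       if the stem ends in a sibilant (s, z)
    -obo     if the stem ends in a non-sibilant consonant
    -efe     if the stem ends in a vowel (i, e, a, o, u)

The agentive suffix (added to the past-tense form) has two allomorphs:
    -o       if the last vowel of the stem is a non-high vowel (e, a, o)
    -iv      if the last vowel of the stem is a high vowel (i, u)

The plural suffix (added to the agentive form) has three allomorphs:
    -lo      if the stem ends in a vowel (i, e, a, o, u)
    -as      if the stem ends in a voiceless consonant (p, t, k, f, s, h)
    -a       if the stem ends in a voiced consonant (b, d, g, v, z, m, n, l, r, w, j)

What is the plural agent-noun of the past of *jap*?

Since the final sound of *jap* is /p/ (a non-sibilant consonant), it takes -obo, giving *japobo*.
The last vowel of the past-tense form *japobo* is /o/, which is a non-high vowel, so the agentive suffix is -o, giving *japoboo*.
The agentive form *japoboo* — final sound /o/ (a vowel) → -lo → *japoboolo*.

japoboolo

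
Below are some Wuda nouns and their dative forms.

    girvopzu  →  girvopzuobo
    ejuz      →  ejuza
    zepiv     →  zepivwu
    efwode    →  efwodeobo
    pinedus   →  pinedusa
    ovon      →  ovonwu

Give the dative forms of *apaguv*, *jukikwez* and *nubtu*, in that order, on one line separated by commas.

Looking at the final sound of each stem: -a when the stem ends in a sibilant (*ejuz*, *pinedus*); -wu when the stem ends in a non-sibilant consonant (*zepiv*, *ovon*); -obo when the stem ends in a vowel (*girvopzu*, *efwode*).
*apaguv*: final sound = /v/, a non-sibilant consonant → -wu → *apaguvwu*.
Since the final sound of *jukikwez* is /z/ (a sibilant), it takes -a, giving *jukikweza*.
The final sound of *nubtu* is /u/, which is a vowel, so the suffix is -obo, giving *nubtuobo*.

apaguvwu, jukikweza, nubtuobo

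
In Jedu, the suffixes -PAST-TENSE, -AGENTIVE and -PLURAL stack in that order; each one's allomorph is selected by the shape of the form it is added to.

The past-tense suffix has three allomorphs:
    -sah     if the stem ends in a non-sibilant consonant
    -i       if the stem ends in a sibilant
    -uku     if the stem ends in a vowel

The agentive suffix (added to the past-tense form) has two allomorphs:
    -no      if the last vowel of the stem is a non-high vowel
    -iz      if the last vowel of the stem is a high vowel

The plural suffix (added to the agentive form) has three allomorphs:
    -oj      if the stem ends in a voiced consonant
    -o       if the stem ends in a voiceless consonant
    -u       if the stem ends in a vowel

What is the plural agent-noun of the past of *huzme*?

*huzme* — final sound /e/ (a vowel) → -uku → *huzmeuku*.
Since the last vowel of the past-tense form *huzmeuku* is /u/ (a high vowel), it takes -iz, giving *huzmeukuiz*.
The agentive form *huzmeukuiz*: final sound = /z/, a voiced consonant → -oj → *huzmeukuizoj*.

huzmeukuizoj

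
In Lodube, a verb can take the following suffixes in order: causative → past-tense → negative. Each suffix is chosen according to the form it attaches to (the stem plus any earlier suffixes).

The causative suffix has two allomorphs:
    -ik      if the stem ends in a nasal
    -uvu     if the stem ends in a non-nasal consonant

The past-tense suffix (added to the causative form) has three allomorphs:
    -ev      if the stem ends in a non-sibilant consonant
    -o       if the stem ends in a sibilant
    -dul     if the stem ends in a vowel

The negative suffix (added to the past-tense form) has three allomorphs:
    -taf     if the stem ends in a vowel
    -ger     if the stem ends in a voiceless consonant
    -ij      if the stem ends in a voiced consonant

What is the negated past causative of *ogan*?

Since the final consonant of *ogan* is /n/ (a nasal), it takes -ik, giving *oganik*.
The final sound of the causative form *oganik* is /k/, which is a non-sibilant consonant, so the past-tense suffix is -ev, giving *oganikev*.
The past-tense form *oganikev* — final sound /v/ (a voiced consonant) → -ij → *oganikevij*.

oganikevij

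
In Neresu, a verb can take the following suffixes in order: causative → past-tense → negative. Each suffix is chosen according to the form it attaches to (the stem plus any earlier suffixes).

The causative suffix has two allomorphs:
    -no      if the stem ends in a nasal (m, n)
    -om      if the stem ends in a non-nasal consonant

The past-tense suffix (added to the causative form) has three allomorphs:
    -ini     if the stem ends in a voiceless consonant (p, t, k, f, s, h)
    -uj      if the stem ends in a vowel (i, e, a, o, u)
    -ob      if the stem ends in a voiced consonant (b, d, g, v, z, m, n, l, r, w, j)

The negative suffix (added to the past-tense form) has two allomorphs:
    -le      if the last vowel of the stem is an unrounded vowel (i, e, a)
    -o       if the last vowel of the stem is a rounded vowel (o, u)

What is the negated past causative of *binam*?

*binam* — final consonant /m/ (a nasal) → -no → *binamno*.
Since the final sound of the causative form *binamno* is /o/ (a vowel), it takes -uj, giving *binamnouj*.
Since the last vowel of the past-tense form *binamnouj* is /u/ (a rounded vowel), it takes -o, giving *binamnoujo*.

binamnoujo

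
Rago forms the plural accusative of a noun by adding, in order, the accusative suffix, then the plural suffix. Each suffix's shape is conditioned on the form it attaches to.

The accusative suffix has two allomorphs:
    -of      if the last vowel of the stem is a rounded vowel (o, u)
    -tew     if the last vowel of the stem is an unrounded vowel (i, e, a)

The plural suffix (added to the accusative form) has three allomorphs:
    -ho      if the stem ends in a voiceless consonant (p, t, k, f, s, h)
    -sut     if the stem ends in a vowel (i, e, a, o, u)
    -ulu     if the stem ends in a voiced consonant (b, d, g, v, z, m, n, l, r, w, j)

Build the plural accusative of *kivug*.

Since the last vowel of *kivug* is /u/ (a rounded vowel), it takes -of, giving *kivugof*.
Since the final sound of the accusative form *kivugof* is /f/ (a voiceless consonant), it takes -ho, giving *kivugofho*.

kivugofho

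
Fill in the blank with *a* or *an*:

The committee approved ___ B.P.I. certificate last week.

a

The indefinite article is chosen by the initial *sound* of the following word, not its spelling.
The initialism *B.P.I.* is read letter by letter; the first letter, B, is pronounced /biː/, which begins with a consonant sound.
So the article is *a*: The committee approved a B.P.I. certificate last week.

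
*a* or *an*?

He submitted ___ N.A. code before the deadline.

an

The indefinite article is chosen by the initial *sound* of the following word, not its spelling.
The initialism *N.A.* is read letter by letter; the first letter, N, is pronounced /ɛn/, which begins with a vowel sound.
So the article is *an*: He submitted an N.A. code before the deadline.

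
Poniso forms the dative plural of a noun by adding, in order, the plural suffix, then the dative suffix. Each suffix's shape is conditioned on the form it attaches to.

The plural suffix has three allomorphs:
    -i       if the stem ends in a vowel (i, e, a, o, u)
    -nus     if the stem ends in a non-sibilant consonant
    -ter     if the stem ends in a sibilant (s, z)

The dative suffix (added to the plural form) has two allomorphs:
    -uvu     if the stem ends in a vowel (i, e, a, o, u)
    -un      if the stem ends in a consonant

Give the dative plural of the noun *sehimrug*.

sehimrugnusun

The final sound of *sehimrug* is /g/, which is a non-sibilant consonant, so the plural suffix is -nus, giving *sehimrugnus*.
The plural form *sehimrugnus*: final sound = /s/, a consonant → -un → *sehimrugnusun*.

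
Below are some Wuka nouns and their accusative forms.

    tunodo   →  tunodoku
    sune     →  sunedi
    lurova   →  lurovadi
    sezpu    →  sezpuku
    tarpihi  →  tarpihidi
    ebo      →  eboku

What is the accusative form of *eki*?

ekidi

The suffix is conditioned by the last vowel: -ku when the last vowel of the stem is a rounded vowel (*tunodo*, *sezpu*, *ebo*); -di when the last vowel of the stem is an unrounded vowel (*sune*, *lurova*, *tarpihi*).
The last vowel of *eki* is /i/, which is an unrounded vowel, so the suffix is -di, giving *ekidi*.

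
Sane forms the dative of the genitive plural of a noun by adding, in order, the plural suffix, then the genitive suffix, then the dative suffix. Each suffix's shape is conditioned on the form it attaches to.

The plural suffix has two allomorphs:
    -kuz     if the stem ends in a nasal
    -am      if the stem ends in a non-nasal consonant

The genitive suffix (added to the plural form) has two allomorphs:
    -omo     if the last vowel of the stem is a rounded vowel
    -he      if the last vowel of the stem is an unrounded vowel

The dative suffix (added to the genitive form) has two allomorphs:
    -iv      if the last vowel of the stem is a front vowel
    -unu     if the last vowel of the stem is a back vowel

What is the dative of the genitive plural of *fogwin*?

The final consonant of *fogwin* is /n/, which is a nasal, so the plural suffix is -kuz, giving *fogwinkuz*.
Since the last vowel of the plural form *fogwinkuz* is /u/ (a rounded vowel), it takes -omo, giving *fogwinkuzomo*.
The last vowel of the genitive form *fogwinkuzomo* is /o/, which is a back vowel, so the dative suffix is -unu, giving *fogwinkuzomounu*.

fogwinkuzomounu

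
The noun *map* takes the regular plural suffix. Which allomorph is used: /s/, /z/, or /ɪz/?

The stem *map* ends in a voiceless non-sibilant consonant.
The plural suffix surfaces as /ɪz/ after sibilants, /s/ after other voiceless consonants, and /z/ after other voiced sounds.
So the plural -s on *map* is pronounced /s/.

/s/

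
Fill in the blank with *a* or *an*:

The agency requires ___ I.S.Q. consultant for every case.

an

The indefinite article is chosen by the initial *sound* of the following word, not its spelling.
The initialism *I.S.Q.* is read letter by letter; the first letter, I, is pronounced /aɪ/, which begins with a vowel sound.
So the article is *an*: The agency requires an I.S.Q. consultant for every case.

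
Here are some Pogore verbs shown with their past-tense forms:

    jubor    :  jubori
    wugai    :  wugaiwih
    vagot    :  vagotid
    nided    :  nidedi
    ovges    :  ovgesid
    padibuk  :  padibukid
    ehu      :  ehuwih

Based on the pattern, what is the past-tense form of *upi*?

The pattern is voicing of the final sound: -id when the stem ends in a voiceless consonant (*vagot*, *ovges*, *padibuk*); -i when the stem ends in a voiced consonant (*jubor*, *nided*); -wih when the stem ends in a vowel (*wugai*, *ehu*).
*upi*: final sound = /i/, a vowel → -wih → *upiwih*.

upiwih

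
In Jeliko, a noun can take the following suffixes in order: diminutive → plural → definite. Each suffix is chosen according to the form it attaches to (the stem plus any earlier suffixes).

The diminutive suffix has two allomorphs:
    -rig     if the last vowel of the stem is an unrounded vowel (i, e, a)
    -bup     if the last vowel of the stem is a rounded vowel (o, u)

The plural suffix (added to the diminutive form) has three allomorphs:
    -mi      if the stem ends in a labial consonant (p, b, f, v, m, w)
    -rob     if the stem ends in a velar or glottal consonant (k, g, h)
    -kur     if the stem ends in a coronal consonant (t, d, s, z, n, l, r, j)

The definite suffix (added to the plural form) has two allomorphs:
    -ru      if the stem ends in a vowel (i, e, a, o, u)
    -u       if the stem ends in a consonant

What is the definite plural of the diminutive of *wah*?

Since the last vowel of *wah* is /a/ (an unrounded vowel), it takes -rig, giving *wahrig*.
The diminutive form *wahrig* — final consonant /g/ (velar/glottal) → -rob → *wahrigrob*.
The plural form *wahrigrob* — final sound /b/ (a consonant) → -u → *wahrigrobu*.

wahrigrobu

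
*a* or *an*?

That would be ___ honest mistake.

The indefinite article is chosen by the initial *sound* of the following word, not its spelling.
*honest* begins with the sound /ɒ/ (silent h) — a vowel sound.
So the article is *an*: That would be an honest mistake.

an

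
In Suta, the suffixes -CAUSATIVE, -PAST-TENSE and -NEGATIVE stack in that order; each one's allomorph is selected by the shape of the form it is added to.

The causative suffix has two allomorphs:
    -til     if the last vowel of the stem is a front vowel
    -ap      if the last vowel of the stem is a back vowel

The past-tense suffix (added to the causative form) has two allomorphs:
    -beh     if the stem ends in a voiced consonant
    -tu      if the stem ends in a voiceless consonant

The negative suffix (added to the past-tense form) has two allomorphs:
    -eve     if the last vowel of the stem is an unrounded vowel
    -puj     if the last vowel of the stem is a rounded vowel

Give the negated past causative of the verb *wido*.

The last vowel of *wido* is /o/, which is a back vowel, so the causative suffix is -ap, giving *widoap*.
Since the final consonant of the causative form *widoap* is /p/ (voiceless), it takes -tu, giving *widoaptu*.
Since the last vowel of the past-tense form *widoaptu* is /u/ (a rounded vowel), it takes -puj, giving *widoaptupuj*.

widoaptupuj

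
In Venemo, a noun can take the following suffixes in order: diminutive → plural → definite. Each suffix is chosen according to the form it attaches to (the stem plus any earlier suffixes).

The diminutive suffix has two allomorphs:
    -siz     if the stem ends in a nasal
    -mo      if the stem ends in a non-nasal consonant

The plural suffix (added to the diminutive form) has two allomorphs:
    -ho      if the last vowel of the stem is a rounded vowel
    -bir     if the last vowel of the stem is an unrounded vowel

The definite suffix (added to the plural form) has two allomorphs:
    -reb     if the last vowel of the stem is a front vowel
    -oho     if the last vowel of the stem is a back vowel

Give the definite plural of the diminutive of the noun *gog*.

gogmohooho

*gog* — final consonant /g/ (non-nasal) → -mo → *gogmo*.
The diminutive form *gogmo*: last vowel = /o/, a rounded vowel → -ho → *gogmoho*.
The plural form *gogmoho*: last vowel = /o/, a back vowel → -oho → *gogmohooho*.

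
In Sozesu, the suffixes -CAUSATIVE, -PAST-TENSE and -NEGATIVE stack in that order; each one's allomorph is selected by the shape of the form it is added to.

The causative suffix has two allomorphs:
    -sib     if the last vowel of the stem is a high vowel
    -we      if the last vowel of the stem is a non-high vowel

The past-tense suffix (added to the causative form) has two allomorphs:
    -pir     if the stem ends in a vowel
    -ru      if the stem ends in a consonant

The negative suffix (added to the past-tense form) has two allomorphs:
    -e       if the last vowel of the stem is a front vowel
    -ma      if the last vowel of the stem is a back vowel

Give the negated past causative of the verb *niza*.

*niza* — last vowel /a/ (a non-high vowel) → -we → *nizawe*.
The final sound of the causative form *nizawe* is /e/, which is a vowel, so the past-tense suffix is -pir, giving *nizawepir*.
The past-tense form *nizawepir*: last vowel = /i/, a front vowel → -e → *nizawepire*.

nizawepire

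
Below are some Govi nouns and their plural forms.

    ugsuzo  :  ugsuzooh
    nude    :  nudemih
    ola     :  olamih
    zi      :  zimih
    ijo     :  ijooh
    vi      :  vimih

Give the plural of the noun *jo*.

The pattern is rounding harmony: -oh when the last vowel of the stem is a rounded vowel (*ugsuzo*, *ijo*); -mih when the last vowel of the stem is an unrounded vowel (*nude*, *ola*, *zi*, *vi*).
The last vowel of *jo* is /o/, which is a rounded vowel, so the suffix is -oh, giving *jooh*.

jooh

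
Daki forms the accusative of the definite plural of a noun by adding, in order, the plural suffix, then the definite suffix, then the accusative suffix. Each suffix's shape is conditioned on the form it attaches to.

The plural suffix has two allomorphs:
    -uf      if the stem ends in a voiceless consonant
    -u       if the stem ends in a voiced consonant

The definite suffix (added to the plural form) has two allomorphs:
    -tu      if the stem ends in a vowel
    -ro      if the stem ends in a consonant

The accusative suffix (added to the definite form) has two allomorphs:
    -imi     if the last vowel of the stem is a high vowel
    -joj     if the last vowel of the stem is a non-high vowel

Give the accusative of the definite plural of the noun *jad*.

*jad*: final consonant = /d/, voiced → -u → *jadu*.
Since the final sound of the plural form *jadu* is /u/ (a vowel), it takes -tu, giving *jadutu*.
The definite form *jadutu* — last vowel /u/ (a high vowel) → -imi → *jadutuimi*.

jadutuimi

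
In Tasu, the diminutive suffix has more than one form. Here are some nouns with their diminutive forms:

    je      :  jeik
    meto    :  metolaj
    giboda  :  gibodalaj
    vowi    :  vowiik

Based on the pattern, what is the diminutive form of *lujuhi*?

Looking at the last vowel of each stem: -ik when the last vowel of the stem is a front vowel (*je*, *vowi*); -laj when the last vowel of the stem is a back vowel (*meto*, *giboda*).
*lujuhi* — last vowel /i/ (a front vowel) → -ik → *lujuhiik*.

lujuhiik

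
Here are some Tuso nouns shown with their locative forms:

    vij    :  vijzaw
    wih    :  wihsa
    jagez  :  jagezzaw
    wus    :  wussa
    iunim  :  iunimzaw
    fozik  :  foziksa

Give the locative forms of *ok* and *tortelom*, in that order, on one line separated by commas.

The pattern is voicing of the final consonant: -sa when the stem ends in a voiceless consonant (*wih*, *wus*, *fozik*); -zaw when the stem ends in a voiced consonant (*vij*, *jagez*, *iunim*).
*ok*: final consonant = /k/, voiceless → -sa → *oksa*.
Since the final consonant of *tortelom* is /m/ (voiced), it takes -zaw, giving *tortelomzaw*.

oksa, tortelomzaw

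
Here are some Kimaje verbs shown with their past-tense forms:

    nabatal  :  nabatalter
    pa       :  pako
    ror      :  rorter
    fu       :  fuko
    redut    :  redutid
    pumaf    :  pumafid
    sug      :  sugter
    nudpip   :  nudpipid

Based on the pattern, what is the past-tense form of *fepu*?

The pattern is voicing of the final sound: -id when the stem ends in a voiceless consonant (*redut*, *pumaf*, *nudpip*); -ter when the stem ends in a voiced consonant (*nabatal*, *ror*, *sug*); -ko when the stem ends in a vowel (*pa*, *fu*).
The final sound of *fepu* is /u/, which is a vowel, so the suffix is -ko, giving *fepuko*.

fepuko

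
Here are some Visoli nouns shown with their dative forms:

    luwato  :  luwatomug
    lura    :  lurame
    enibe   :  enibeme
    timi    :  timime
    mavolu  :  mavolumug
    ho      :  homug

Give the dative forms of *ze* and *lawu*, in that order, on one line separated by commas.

The alternation tracks the last vowel of the stem — -mug when the last vowel of the stem is a rounded vowel (*luwato*, *mavolu*, *ho*); -me when the last vowel of the stem is an unrounded vowel (*lura*, *enibe*, *timi*).
*ze*: last vowel = /e/, an unrounded vowel → -me → *zeme*.
The last vowel of *lawu* is /u/, which is a rounded vowel, so the suffix is -mug, giving *lawumug*.

zeme, lawumug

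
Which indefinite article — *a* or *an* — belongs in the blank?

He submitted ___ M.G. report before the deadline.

The indefinite article is chosen by the initial *sound* of the following word, not its spelling.
The initialism *M.G.* is read letter by letter; the first letter, M, is pronounced /ɛm/, which begins with a vowel sound.
So the article is *an*: He submitted an M.G. report before the deadline.

an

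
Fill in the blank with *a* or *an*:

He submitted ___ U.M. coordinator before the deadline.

The indefinite article is chosen by the initial *sound* of the following word, not its spelling.
The initialism *U.M.* is read letter by letter; the first letter, U, is pronounced /juː/, which begins with a consonant sound.
So the article is *a*: He submitted a U.M. coordinator before the deadline.

a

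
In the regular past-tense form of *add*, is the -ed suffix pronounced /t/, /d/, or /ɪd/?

/ɪd/

The stem *add* ends in /t/ or /d/.
The -ed suffix is realized as /ɪd/ after /t, d/; as /t/ after other voiceless consonants; and as /d/ after other voiced sounds.
So -ed on *add* is pronounced /ɪd/.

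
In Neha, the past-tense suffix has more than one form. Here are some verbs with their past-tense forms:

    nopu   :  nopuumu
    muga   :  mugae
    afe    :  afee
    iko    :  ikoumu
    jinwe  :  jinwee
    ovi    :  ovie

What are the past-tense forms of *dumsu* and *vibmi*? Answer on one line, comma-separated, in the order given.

dumsuumu, vibmie

The alternation tracks the last vowel of the stem — -umu when the last vowel of the stem is a rounded vowel (*nopu*, *iko*); -e when the last vowel of the stem is an unrounded vowel (*muga*, *afe*, *jinwe*, *ovi*).
The last vowel of *dumsu* is /u/, which is a rounded vowel, so the suffix is -umu, giving *dumsuumu*.
*vibmi* — last vowel /i/ (an unrounded vowel) → -e → *vibmie*.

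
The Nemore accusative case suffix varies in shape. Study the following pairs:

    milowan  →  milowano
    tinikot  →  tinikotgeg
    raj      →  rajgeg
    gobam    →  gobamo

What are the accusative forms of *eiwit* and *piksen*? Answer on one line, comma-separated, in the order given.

The pattern is nasality of the final consonant: -o when the stem ends in a nasal (*milowan*, *gobam*); -geg when the stem ends in a non-nasal consonant (*tinikot*, *raj*).
Since the final consonant of *eiwit* is /t/ (non-nasal), it takes -geg, giving *eiwitgeg*.
*piksen*: final consonant = /n/, a nasal → -o → *pikseno*.

eiwitgeg, pikseno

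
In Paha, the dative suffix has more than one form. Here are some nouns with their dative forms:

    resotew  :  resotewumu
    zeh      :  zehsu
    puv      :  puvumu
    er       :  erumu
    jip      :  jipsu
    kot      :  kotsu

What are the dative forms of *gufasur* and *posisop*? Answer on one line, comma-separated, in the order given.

The alternation tracks the final consonant of the stem — -su when the stem ends in a voiceless consonant (*zeh*, *jip*, *kot*); -umu when the stem ends in a voiced consonant (*resotew*, *puv*, *er*).
Since the final consonant of *gufasur* is /r/ (voiced), it takes -umu, giving *gufasurumu*.
Since the final consonant of *posisop* is /p/ (voiceless), it takes -su, giving *posisopsu*.

gufasurumu, posisopsu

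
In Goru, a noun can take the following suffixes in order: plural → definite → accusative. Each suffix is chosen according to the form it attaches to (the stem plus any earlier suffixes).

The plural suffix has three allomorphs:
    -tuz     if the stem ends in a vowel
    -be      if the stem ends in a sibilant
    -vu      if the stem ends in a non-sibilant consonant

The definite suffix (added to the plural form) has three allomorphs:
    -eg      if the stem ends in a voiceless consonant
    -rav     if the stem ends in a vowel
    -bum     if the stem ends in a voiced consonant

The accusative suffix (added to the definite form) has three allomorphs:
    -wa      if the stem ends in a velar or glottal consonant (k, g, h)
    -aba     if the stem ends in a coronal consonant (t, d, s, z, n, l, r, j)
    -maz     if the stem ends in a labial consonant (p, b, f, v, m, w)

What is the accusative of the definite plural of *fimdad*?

Since the final sound of *fimdad* is /d/ (a non-sibilant consonant), it takes -vu, giving *fimdadvu*.
Since the final sound of the plural form *fimdadvu* is /u/ (a vowel), it takes -rav, giving *fimdadvurav*.
Since the final consonant of the definite form *fimdadvurav* is /v/ (labial), it takes -maz, giving *fimdadvuravmaz*.

fimdadvuravmaz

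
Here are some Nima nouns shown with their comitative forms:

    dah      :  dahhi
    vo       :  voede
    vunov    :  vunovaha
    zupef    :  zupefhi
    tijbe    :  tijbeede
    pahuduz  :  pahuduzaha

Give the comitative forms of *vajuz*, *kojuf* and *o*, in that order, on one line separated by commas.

vajuzaha, kojufhi, oede

The suffix is conditioned by the final sound: -hi when the stem ends in a voiceless consonant (*dah*, *zupef*); -aha when the stem ends in a voiced consonant (*vunov*, *pahuduz*); -ede when the stem ends in a vowel (*vo*, *tijbe*).
*vajuz* — final sound /z/ (a voiced consonant) → -aha → *vajuzaha*.
The final sound of *kojuf* is /f/, which is a voiceless consonant, so the suffix is -hi, giving *kojufhi*.
*o*: final sound = /o/, a vowel → -ede → *oede*.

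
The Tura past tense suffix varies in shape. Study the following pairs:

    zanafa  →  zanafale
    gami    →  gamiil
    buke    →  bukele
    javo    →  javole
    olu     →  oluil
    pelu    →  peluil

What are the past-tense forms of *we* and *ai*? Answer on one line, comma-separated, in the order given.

Looking at the last vowel of each stem: -il when the last vowel of the stem is a high vowel (*gami*, *olu*, *pelu*); -le when the last vowel of the stem is a non-high vowel (*zanafa*, *buke*, *javo*).
Since the last vowel of *we* is /e/ (a non-high vowel), it takes -le, giving *wele*.
*ai*: last vowel = /i/, a high vowel → -il → *aiil*.

wele, aiil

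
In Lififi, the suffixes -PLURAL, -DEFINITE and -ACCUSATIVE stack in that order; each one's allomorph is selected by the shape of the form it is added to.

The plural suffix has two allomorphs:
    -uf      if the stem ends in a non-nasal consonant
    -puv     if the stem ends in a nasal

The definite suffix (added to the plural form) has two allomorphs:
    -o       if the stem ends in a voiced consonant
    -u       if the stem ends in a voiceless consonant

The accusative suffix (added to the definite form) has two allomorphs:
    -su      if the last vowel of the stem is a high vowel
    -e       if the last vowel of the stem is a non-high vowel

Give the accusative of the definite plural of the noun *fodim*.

*fodim* — final consonant /m/ (a nasal) → -puv → *fodimpuv*.
Since the final consonant of the plural form *fodimpuv* is /v/ (voiced), it takes -o, giving *fodimpuvo*.
The definite form *fodimpuvo*: last vowel = /o/, a non-high vowel → -e → *fodimpuvoe*.

fodimpuvoe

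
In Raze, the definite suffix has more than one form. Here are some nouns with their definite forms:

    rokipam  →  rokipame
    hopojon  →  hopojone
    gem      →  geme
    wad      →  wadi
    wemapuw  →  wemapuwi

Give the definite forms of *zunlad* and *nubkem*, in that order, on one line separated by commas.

zunladi, nubkeme

The suffix is conditioned by the final consonant: -e when the stem ends in a nasal (*rokipam*, *hopojon*, *gem*); -i when the stem ends in a non-nasal consonant (*wad*, *wemapuw*).
*zunlad*: final consonant = /d/, non-nasal → -i → *zunladi*.
The final consonant of *nubkem* is /m/, which is a nasal, so the suffix is -e, giving *nubkeme*.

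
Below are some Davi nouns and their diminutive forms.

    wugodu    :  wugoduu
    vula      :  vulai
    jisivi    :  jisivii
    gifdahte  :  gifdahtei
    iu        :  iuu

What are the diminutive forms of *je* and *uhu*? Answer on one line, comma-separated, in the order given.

jei, uhuu

The alternation tracks the last vowel of the stem — -u when the last vowel of the stem is a rounded vowel (*wugodu*, *iu*); -i when the last vowel of the stem is an unrounded vowel (*vula*, *jisivi*, *gifdahte*).
*je*: last vowel = /e/, an unrounded vowel → -i → *jei*.
*uhu*: last vowel = /u/, a rounded vowel → -u → *uhuu*.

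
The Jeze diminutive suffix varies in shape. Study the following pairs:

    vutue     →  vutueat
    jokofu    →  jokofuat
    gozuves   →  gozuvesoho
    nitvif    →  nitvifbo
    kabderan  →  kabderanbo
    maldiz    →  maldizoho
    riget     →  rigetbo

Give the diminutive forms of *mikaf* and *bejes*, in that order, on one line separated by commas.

Looking at the final sound of each stem: -oho when the stem ends in a sibilant (*gozuves*, *maldiz*); -bo when the stem ends in a non-sibilant consonant (*nitvif*, *kabderan*, *riget*); -at when the stem ends in a vowel (*vutue*, *jokofu*).
*mikaf* — final sound /f/ (a non-sibilant consonant) → -bo → *mikafbo*.
*bejes*: final sound = /s/, a sibilant → -oho → *bejesoho*.

mikafbo, bejesoho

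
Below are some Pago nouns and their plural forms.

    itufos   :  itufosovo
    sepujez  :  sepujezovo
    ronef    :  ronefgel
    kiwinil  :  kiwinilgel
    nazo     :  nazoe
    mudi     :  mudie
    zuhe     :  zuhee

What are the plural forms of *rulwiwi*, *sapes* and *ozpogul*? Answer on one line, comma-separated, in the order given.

The suffix is conditioned by the final sound: -ovo when the stem ends in a sibilant (*itufos*, *sepujez*); -gel when the stem ends in a non-sibilant consonant (*ronef*, *kiwinil*); -e when the stem ends in a vowel (*nazo*, *mudi*, *zuhe*).
*rulwiwi*: final sound = /i/, a vowel → -e → *rulwiwie*.
*sapes*: final sound = /s/, a sibilant → -ovo → *sapesovo*.
Since the final sound of *ozpogul* is /l/ (a non-sibilant consonant), it takes -gel, giving *ozpogulgel*.

rulwiwie, sapesovo, ozpogulgel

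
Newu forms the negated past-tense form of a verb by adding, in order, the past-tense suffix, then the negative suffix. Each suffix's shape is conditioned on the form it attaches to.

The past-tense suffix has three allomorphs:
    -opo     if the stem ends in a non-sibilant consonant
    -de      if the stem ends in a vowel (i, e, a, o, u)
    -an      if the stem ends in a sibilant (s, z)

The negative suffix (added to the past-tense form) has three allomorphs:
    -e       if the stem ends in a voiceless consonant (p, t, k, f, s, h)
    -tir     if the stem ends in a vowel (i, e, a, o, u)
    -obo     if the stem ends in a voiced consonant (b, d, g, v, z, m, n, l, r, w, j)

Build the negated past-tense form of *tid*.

tidopotir

Since the final sound of *tid* is /d/ (a non-sibilant consonant), it takes -opo, giving *tidopo*.
The final sound of the past-tense form *tidopo* is /o/, which is a vowel, so the negative suffix is -tir, giving *tidopotir*.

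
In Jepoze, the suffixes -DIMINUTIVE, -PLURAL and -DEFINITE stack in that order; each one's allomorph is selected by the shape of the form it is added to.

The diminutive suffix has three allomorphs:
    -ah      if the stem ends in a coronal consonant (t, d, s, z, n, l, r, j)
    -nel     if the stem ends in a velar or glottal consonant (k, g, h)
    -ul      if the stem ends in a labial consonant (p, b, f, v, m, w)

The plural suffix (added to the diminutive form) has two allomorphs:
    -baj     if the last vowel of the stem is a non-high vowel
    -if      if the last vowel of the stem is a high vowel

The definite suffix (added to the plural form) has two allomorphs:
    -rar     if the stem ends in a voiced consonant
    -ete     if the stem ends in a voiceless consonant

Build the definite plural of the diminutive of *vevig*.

vevignelbajrar

Since the final consonant of *vevig* is /g/ (velar/glottal), it takes -nel, giving *vevignel*.
The diminutive form *vevignel* — last vowel /e/ (a non-high vowel) → -baj → *vevignelbaj*.
The plural form *vevignelbaj*: final consonant = /j/, voiced → -rar → *vevignelbajrar*.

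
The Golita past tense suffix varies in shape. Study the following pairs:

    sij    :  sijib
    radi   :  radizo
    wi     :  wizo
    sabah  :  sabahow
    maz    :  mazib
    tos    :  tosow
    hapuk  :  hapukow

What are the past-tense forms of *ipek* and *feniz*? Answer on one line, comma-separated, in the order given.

The alternation tracks the final sound of the stem — -ow when the stem ends in a voiceless consonant (*sabah*, *tos*, *hapuk*); -ib when the stem ends in a voiced consonant (*sij*, *maz*); -zo when the stem ends in a vowel (*radi*, *wi*).
Since the final sound of *ipek* is /k/ (a voiceless consonant), it takes -ow, giving *ipekow*.
*feniz* — final sound /z/ (a voiced consonant) → -ib → *fenizib*.

ipekow, fenizib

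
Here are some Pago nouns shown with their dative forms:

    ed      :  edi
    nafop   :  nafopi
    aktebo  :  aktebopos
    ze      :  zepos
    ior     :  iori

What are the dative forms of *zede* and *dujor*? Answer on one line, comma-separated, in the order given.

zedepos, dujori

Looking at the final sound of each stem: -i when the stem ends in a consonant (*ed*, *nafop*, *ior*); -pos when the stem ends in a vowel (*aktebo*, *ze*).
The final sound of *zede* is /e/, which is a vowel, so the suffix is -pos, giving *zedepos*.
*dujor* — final sound /r/ (a consonant) → -i → *dujori*.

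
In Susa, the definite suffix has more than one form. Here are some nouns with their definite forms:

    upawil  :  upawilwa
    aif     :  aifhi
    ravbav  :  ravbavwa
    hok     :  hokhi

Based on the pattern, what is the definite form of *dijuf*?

dijufhi

The alternation tracks the final consonant of the stem — -hi when the stem ends in a voiceless consonant (*aif*, *hok*); -wa when the stem ends in a voiced consonant (*upawil*, *ravbav*).
*dijuf* — final consonant /f/ (voiceless) → -hi → *dijufhi*.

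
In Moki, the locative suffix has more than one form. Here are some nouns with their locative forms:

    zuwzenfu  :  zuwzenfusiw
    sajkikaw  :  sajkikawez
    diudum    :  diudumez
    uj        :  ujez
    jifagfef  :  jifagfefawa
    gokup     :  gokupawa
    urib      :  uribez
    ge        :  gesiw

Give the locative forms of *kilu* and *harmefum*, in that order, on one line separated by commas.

kilusiw, harmefumez

The alternation tracks the final sound of the stem — -awa when the stem ends in a voiceless consonant (*jifagfef*, *gokup*); -ez when the stem ends in a voiced consonant (*sajkikaw*, *diudum*, *uj*, *urib*); -siw when the stem ends in a vowel (*zuwzenfu*, *ge*).
Since the final sound of *kilu* is /u/ (a vowel), it takes -siw, giving *kilusiw*.
*harmefum*: final sound = /m/, a voiced consonant → -ez → *harmefumez*.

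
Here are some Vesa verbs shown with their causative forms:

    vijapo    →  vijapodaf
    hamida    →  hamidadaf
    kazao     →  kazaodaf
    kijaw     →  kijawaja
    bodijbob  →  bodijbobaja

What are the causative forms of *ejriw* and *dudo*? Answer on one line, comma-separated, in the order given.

The suffix is conditioned by the final sound: -aja when the stem ends in a consonant (*kijaw*, *bodijbob*); -daf when the stem ends in a vowel (*vijapo*, *hamida*, *kazao*).
The final sound of *ejriw* is /w/, which is a consonant, so the suffix is -aja, giving *ejriwaja*.
Since the final sound of *dudo* is /o/ (a vowel), it takes -daf, giving *dudodaf*.

ejriwaja, dudodaf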